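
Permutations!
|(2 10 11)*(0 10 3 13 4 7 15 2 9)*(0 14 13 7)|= |(0 10 11 9 14 13 4)(2 3 7 15)|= 28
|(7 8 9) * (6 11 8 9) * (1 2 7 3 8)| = 8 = |(1 2 7 9 3 8 6 11)|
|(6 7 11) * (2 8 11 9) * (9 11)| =3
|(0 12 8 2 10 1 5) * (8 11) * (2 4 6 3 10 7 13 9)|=|(0 12 11 8 4 6 3 10 1 5)(2 7 13 9)|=20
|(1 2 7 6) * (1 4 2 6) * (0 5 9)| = |(0 5 9)(1 6 4 2 7)| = 15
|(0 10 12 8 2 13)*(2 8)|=5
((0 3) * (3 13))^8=(0 3 13)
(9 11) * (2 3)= (2 3)(9 11)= [0, 1, 3, 2, 4, 5, 6, 7, 8, 11, 10, 9]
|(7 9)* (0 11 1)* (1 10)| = 4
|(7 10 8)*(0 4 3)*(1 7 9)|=|(0 4 3)(1 7 10 8 9)|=15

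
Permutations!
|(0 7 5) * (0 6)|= 4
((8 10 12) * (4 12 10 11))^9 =(4 12 8 11)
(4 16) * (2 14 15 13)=(2 14 15 13)(4 16)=[0, 1, 14, 3, 16, 5, 6, 7, 8, 9, 10, 11, 12, 2, 15, 13, 4]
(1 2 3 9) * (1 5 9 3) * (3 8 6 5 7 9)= [0, 2, 1, 8, 4, 3, 5, 9, 6, 7]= (1 2)(3 8 6 5)(7 9)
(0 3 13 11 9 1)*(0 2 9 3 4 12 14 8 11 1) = (0 4 12 14 8 11 3 13 1 2 9) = [4, 2, 9, 13, 12, 5, 6, 7, 11, 0, 10, 3, 14, 1, 8]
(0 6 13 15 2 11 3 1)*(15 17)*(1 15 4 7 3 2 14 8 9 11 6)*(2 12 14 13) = (0 1)(2 6)(3 15 13 17 4 7)(8 9 11 12 14) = [1, 0, 6, 15, 7, 5, 2, 3, 9, 11, 10, 12, 14, 17, 8, 13, 16, 4]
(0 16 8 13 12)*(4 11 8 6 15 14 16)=(0 4 11 8 13 12)(6 15 14 16)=[4, 1, 2, 3, 11, 5, 15, 7, 13, 9, 10, 8, 0, 12, 16, 14, 6]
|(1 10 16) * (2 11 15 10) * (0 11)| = 7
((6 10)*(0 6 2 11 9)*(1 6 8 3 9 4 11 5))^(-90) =(11)(0 3)(8 9)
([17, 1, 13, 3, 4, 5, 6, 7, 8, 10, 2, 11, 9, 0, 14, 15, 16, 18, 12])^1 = (0 17 18 12 9 10 2 13)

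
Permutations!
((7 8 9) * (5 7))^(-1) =(5 9 8 7)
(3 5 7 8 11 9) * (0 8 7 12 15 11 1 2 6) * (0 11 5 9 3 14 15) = [8, 2, 6, 9, 4, 12, 11, 7, 1, 14, 10, 3, 0, 13, 15, 5] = (0 8 1 2 6 11 3 9 14 15 5 12)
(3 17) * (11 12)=[0, 1, 2, 17, 4, 5, 6, 7, 8, 9, 10, 12, 11, 13, 14, 15, 16, 3]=(3 17)(11 12)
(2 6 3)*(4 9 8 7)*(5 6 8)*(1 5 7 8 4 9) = (1 5 6 3 2 4)(7 9) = [0, 5, 4, 2, 1, 6, 3, 9, 8, 7]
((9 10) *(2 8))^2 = ((2 8)(9 10))^2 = (10)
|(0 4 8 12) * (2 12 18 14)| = |(0 4 8 18 14 2 12)| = 7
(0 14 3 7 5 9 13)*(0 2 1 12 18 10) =(0 14 3 7 5 9 13 2 1 12 18 10) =[14, 12, 1, 7, 4, 9, 6, 5, 8, 13, 0, 11, 18, 2, 3, 15, 16, 17, 10]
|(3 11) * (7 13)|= 2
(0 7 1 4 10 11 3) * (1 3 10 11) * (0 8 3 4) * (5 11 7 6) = [6, 0, 2, 8, 7, 11, 5, 4, 3, 9, 1, 10] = (0 6 5 11 10 1)(3 8)(4 7)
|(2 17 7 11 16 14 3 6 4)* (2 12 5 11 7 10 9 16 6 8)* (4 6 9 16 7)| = |(2 17 10 16 14 3 8)(4 12 5 11 9 7)| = 42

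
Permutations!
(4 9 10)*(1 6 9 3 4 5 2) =(1 6 9 10 5 2)(3 4) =[0, 6, 1, 4, 3, 2, 9, 7, 8, 10, 5]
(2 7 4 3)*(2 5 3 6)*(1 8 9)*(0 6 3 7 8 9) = (0 6 2 8)(1 9)(3 5 7 4) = [6, 9, 8, 5, 3, 7, 2, 4, 0, 1]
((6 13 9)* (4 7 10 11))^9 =(13)(4 7 10 11)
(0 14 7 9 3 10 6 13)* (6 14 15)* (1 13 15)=(0 1 13)(3 10 14 7 9)(6 15)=[1, 13, 2, 10, 4, 5, 15, 9, 8, 3, 14, 11, 12, 0, 7, 6]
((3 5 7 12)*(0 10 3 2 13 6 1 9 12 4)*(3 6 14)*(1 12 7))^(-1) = (0 4 7 9 1 5 3 14 13 2 12 6 10)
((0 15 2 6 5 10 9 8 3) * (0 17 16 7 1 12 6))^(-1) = ((0 15 2)(1 12 6 5 10 9 8 3 17 16 7))^(-1) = (0 2 15)(1 7 16 17 3 8 9 10 5 6 12)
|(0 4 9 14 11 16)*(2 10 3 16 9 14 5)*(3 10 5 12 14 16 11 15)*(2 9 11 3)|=|(0 4 16)(2 5 9 12 14 15)|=6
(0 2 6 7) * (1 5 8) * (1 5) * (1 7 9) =(0 2 6 9 1 7)(5 8) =[2, 7, 6, 3, 4, 8, 9, 0, 5, 1]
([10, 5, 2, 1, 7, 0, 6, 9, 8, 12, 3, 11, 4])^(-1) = (0 5 1 3 10)(4 12 9 7)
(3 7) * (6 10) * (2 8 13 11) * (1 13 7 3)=(1 13 11 2 8 7)(6 10)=[0, 13, 8, 3, 4, 5, 10, 1, 7, 9, 6, 2, 12, 11]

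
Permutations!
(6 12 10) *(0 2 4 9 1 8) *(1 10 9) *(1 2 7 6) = (0 7 6 12 9 10 1 8)(2 4) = [7, 8, 4, 3, 2, 5, 12, 6, 0, 10, 1, 11, 9]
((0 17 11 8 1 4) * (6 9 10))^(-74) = (0 1 11)(4 8 17)(6 9 10)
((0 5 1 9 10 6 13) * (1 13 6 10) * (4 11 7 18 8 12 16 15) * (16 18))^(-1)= (0 13 5)(1 9)(4 15 16 7 11)(8 18 12)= ((0 5 13)(1 9)(4 11 7 16 15)(8 12 18))^(-1)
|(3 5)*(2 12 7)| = |(2 12 7)(3 5)| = 6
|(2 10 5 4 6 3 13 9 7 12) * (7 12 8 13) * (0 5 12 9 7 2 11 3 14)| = 15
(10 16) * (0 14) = (0 14)(10 16) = [14, 1, 2, 3, 4, 5, 6, 7, 8, 9, 16, 11, 12, 13, 0, 15, 10]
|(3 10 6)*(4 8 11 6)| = 6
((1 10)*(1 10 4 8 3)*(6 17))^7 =(1 3 8 4)(6 17)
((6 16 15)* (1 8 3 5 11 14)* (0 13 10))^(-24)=(16)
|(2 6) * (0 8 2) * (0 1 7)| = |(0 8 2 6 1 7)| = 6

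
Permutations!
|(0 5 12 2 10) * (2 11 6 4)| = 8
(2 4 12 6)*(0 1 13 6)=(0 1 13 6 2 4 12)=[1, 13, 4, 3, 12, 5, 2, 7, 8, 9, 10, 11, 0, 6]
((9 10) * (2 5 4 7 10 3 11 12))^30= (2 7 3)(4 9 12)(5 10 11)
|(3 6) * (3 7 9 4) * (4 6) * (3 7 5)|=6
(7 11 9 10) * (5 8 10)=(5 8 10 7 11 9)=[0, 1, 2, 3, 4, 8, 6, 11, 10, 5, 7, 9]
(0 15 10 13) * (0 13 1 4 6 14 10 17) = [15, 4, 2, 3, 6, 5, 14, 7, 8, 9, 1, 11, 12, 13, 10, 17, 16, 0] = (0 15 17)(1 4 6 14 10)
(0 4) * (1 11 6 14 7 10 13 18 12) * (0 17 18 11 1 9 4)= [0, 1, 2, 3, 17, 5, 14, 10, 8, 4, 13, 6, 9, 11, 7, 15, 16, 18, 12]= (4 17 18 12 9)(6 14 7 10 13 11)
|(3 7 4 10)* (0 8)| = |(0 8)(3 7 4 10)| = 4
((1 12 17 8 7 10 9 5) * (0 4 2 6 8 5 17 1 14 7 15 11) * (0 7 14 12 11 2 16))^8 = (17)(0 16 4)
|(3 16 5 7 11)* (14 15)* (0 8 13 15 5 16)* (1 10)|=|(16)(0 8 13 15 14 5 7 11 3)(1 10)|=18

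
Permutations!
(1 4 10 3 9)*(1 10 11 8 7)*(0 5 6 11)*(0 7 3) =(0 5 6 11 8 3 9 10)(1 4 7) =[5, 4, 2, 9, 7, 6, 11, 1, 3, 10, 0, 8]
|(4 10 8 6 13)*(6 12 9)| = 7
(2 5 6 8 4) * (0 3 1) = [3, 0, 5, 1, 2, 6, 8, 7, 4] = (0 3 1)(2 5 6 8 4)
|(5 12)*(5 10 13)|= 4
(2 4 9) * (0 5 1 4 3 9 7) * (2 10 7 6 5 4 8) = (0 4 6 5 1 8 2 3 9 10 7) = [4, 8, 3, 9, 6, 1, 5, 0, 2, 10, 7]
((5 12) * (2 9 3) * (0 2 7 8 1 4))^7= ((0 2 9 3 7 8 1 4)(5 12))^7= (0 4 1 8 7 3 9 2)(5 12)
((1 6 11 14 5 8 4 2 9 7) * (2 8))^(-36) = (1 5)(2 6)(7 14)(9 11) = ((1 6 11 14 5 2 9 7)(4 8))^(-36)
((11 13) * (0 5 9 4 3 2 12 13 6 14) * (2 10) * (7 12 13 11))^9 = (0 12 10 5 11 2 9 6 13 4 14 7 3)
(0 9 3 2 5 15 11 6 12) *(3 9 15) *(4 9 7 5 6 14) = [15, 1, 6, 2, 9, 3, 12, 5, 8, 7, 10, 14, 0, 13, 4, 11] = (0 15 11 14 4 9 7 5 3 2 6 12)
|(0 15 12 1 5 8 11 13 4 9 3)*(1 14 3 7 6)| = 45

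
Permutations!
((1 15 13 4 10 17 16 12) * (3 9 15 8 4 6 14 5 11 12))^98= (1 15 8 13 4 6 10 14 17 5 16 11 3 12 9)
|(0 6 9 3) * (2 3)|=5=|(0 6 9 2 3)|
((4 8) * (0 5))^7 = (0 5)(4 8)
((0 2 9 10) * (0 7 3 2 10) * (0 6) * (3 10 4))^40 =(10)(0 9 3)(2 4 6)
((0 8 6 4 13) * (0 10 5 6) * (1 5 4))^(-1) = (0 8)(1 6 5)(4 10 13)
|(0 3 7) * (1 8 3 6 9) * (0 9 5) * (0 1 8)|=4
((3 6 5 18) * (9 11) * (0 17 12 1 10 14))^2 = ((0 17 12 1 10 14)(3 6 5 18)(9 11))^2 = (0 12 10)(1 14 17)(3 5)(6 18)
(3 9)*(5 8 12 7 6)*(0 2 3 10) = [2, 1, 3, 9, 4, 8, 5, 6, 12, 10, 0, 11, 7] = (0 2 3 9 10)(5 8 12 7 6)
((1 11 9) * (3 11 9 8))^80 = (3 8 11)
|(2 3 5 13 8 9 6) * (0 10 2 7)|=10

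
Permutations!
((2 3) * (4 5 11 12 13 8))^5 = ((2 3)(4 5 11 12 13 8))^5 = (2 3)(4 8 13 12 11 5)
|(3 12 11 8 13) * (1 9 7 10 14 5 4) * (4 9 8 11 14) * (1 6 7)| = 8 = |(1 8 13 3 12 14 5 9)(4 6 7 10)|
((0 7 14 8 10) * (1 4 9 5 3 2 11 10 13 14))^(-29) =(0 7 1 4 9 5 3 2 11 10)(8 13 14)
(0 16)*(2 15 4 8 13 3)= (0 16)(2 15 4 8 13 3)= [16, 1, 15, 2, 8, 5, 6, 7, 13, 9, 10, 11, 12, 3, 14, 4, 0]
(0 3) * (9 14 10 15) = (0 3)(9 14 10 15) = [3, 1, 2, 0, 4, 5, 6, 7, 8, 14, 15, 11, 12, 13, 10, 9]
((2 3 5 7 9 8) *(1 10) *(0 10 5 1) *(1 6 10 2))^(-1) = ((0 2 3 6 10)(1 5 7 9 8))^(-1) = (0 10 6 3 2)(1 8 9 7 5)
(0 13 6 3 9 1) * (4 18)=(0 13 6 3 9 1)(4 18)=[13, 0, 2, 9, 18, 5, 3, 7, 8, 1, 10, 11, 12, 6, 14, 15, 16, 17, 4]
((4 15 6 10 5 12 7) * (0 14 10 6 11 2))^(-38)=((0 14 10 5 12 7 4 15 11 2))^(-38)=(0 10 12 4 11)(2 14 5 7 15)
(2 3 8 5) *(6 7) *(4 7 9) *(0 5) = [5, 1, 3, 8, 7, 2, 9, 6, 0, 4] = (0 5 2 3 8)(4 7 6 9)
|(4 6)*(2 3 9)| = |(2 3 9)(4 6)| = 6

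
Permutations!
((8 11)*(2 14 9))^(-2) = ((2 14 9)(8 11))^(-2) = (2 14 9)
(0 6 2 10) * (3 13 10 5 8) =[6, 1, 5, 13, 4, 8, 2, 7, 3, 9, 0, 11, 12, 10] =(0 6 2 5 8 3 13 10)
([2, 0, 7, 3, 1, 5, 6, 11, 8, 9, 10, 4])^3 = (0 11)(1 7)(2 4)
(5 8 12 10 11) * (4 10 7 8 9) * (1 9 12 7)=[0, 9, 2, 3, 10, 12, 6, 8, 7, 4, 11, 5, 1]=(1 9 4 10 11 5 12)(7 8)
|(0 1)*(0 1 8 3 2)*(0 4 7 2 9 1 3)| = |(0 8)(1 3 9)(2 4 7)| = 6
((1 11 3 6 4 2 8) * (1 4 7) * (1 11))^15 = (3 11 7 6)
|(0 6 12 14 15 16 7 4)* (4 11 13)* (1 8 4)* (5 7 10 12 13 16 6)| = 14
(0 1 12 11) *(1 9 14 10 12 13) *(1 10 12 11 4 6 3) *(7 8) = (0 9 14 12 4 6 3 1 13 10 11)(7 8) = [9, 13, 2, 1, 6, 5, 3, 8, 7, 14, 11, 0, 4, 10, 12]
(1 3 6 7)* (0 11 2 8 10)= [11, 3, 8, 6, 4, 5, 7, 1, 10, 9, 0, 2]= (0 11 2 8 10)(1 3 6 7)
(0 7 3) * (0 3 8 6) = (0 7 8 6) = [7, 1, 2, 3, 4, 5, 0, 8, 6]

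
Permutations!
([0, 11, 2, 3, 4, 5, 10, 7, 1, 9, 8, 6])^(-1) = (1 8 10 6 11)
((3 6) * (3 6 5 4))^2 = ((6)(3 5 4))^2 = (6)(3 4 5)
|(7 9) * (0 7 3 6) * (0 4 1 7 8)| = 6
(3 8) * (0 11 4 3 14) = (0 11 4 3 8 14) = [11, 1, 2, 8, 3, 5, 6, 7, 14, 9, 10, 4, 12, 13, 0]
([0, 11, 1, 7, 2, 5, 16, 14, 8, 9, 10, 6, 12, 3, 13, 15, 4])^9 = [0, 16, 6, 7, 11, 5, 2, 14, 8, 9, 10, 4, 12, 3, 13, 15, 1]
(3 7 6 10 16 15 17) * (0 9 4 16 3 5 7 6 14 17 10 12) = (0 9 4 16 15 10 3 6 12)(5 7 14 17) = [9, 1, 2, 6, 16, 7, 12, 14, 8, 4, 3, 11, 0, 13, 17, 10, 15, 5]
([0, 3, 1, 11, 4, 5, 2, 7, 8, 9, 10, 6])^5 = (11)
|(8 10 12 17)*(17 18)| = 5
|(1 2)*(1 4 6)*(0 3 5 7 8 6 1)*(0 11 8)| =|(0 3 5 7)(1 2 4)(6 11 8)| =12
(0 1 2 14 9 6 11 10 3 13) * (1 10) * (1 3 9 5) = (0 10 9 6 11 3 13)(1 2 14 5) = [10, 2, 14, 13, 4, 1, 11, 7, 8, 6, 9, 3, 12, 0, 5]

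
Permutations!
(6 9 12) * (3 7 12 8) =(3 7 12 6 9 8) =[0, 1, 2, 7, 4, 5, 9, 12, 3, 8, 10, 11, 6]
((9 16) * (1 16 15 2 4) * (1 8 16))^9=(2 16)(4 9)(8 15)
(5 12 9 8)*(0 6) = (0 6)(5 12 9 8) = [6, 1, 2, 3, 4, 12, 0, 7, 5, 8, 10, 11, 9]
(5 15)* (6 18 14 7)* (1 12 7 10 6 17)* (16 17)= (1 12 7 16 17)(5 15)(6 18 14 10)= [0, 12, 2, 3, 4, 15, 18, 16, 8, 9, 6, 11, 7, 13, 10, 5, 17, 1, 14]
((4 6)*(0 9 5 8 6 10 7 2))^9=(10)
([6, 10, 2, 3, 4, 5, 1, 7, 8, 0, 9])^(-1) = [9, 6, 2, 3, 4, 5, 0, 7, 8, 10, 1]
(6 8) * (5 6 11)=(5 6 8 11)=[0, 1, 2, 3, 4, 6, 8, 7, 11, 9, 10, 5]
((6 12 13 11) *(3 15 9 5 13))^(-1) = ((3 15 9 5 13 11 6 12))^(-1) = (3 12 6 11 13 5 9 15)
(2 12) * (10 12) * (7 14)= (2 10 12)(7 14)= [0, 1, 10, 3, 4, 5, 6, 14, 8, 9, 12, 11, 2, 13, 7]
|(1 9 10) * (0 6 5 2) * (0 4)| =15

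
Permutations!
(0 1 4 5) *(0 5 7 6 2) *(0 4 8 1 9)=(0 9)(1 8)(2 4 7 6)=[9, 8, 4, 3, 7, 5, 2, 6, 1, 0]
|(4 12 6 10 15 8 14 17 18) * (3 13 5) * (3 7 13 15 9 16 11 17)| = |(3 15 8 14)(4 12 6 10 9 16 11 17 18)(5 7 13)| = 36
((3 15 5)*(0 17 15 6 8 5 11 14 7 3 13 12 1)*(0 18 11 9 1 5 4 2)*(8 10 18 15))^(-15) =(3 7 14 11 18 10 6)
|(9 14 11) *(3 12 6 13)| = 12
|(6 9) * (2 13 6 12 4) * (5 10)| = |(2 13 6 9 12 4)(5 10)| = 6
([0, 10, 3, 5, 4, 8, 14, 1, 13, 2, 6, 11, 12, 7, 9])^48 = [0, 9, 13, 7, 4, 1, 3, 14, 10, 8, 2, 11, 12, 6, 5]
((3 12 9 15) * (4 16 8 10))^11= ((3 12 9 15)(4 16 8 10))^11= (3 15 9 12)(4 10 8 16)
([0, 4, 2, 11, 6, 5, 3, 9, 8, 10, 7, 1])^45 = (11)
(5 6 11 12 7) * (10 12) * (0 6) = [6, 1, 2, 3, 4, 0, 11, 5, 8, 9, 12, 10, 7] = (0 6 11 10 12 7 5)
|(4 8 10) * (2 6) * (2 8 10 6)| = |(4 10)(6 8)| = 2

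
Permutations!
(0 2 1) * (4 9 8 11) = [2, 0, 1, 3, 9, 5, 6, 7, 11, 8, 10, 4] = (0 2 1)(4 9 8 11)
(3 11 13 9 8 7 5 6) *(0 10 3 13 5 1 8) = (0 10 3 11 5 6 13 9)(1 8 7) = [10, 8, 2, 11, 4, 6, 13, 1, 7, 0, 3, 5, 12, 9]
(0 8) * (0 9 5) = [8, 1, 2, 3, 4, 0, 6, 7, 9, 5] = (0 8 9 5)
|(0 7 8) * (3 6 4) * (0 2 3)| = 7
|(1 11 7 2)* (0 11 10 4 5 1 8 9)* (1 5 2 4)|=14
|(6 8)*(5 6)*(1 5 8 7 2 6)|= 6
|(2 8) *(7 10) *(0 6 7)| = |(0 6 7 10)(2 8)| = 4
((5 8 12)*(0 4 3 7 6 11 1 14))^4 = (0 6)(1 3)(4 11)(5 8 12)(7 14) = ((0 4 3 7 6 11 1 14)(5 8 12))^4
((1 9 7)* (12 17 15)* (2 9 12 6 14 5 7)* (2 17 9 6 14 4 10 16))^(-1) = ((1 12 9 17 15 14 5 7)(2 6 4 10 16))^(-1) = (1 7 5 14 15 17 9 12)(2 16 10 4 6)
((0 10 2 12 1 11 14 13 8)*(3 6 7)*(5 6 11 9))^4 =(0 1 7 13 2 5 11)(3 8 12 6 14 10 9)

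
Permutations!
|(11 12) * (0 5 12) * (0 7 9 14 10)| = 8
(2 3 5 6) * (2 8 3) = (3 5 6 8) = [0, 1, 2, 5, 4, 6, 8, 7, 3]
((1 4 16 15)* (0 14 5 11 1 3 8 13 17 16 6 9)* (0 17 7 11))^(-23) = ((0 14 5)(1 4 6 9 17 16 15 3 8 13 7 11))^(-23) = (0 14 5)(1 4 6 9 17 16 15 3 8 13 7 11)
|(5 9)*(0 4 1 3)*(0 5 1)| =4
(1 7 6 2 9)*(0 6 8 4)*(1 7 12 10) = [6, 12, 9, 3, 0, 5, 2, 8, 4, 7, 1, 11, 10] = (0 6 2 9 7 8 4)(1 12 10)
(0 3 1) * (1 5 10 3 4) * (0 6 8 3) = [4, 6, 2, 5, 1, 10, 8, 7, 3, 9, 0] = (0 4 1 6 8 3 5 10)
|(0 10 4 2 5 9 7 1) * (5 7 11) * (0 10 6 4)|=|(0 6 4 2 7 1 10)(5 9 11)|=21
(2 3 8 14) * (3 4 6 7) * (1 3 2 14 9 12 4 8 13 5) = (14)(1 3 13 5)(2 8 9 12 4 6 7) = [0, 3, 8, 13, 6, 1, 7, 2, 9, 12, 10, 11, 4, 5, 14]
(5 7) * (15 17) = (5 7)(15 17) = [0, 1, 2, 3, 4, 7, 6, 5, 8, 9, 10, 11, 12, 13, 14, 17, 16, 15]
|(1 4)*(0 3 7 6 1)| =|(0 3 7 6 1 4)| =6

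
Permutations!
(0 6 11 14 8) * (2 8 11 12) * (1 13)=(0 6 12 2 8)(1 13)(11 14)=[6, 13, 8, 3, 4, 5, 12, 7, 0, 9, 10, 14, 2, 1, 11]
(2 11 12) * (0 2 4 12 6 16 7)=[2, 1, 11, 3, 12, 5, 16, 0, 8, 9, 10, 6, 4, 13, 14, 15, 7]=(0 2 11 6 16 7)(4 12)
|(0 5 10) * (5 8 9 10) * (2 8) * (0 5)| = 6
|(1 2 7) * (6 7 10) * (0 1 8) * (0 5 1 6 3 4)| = 10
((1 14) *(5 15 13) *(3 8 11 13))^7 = (1 14)(3 8 11 13 5 15)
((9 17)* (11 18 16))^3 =(18)(9 17)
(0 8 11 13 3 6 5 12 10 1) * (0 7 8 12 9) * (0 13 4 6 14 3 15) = (0 12 10 1 7 8 11 4 6 5 9 13 15)(3 14) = [12, 7, 2, 14, 6, 9, 5, 8, 11, 13, 1, 4, 10, 15, 3, 0]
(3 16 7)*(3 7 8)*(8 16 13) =[0, 1, 2, 13, 4, 5, 6, 7, 3, 9, 10, 11, 12, 8, 14, 15, 16] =(16)(3 13 8)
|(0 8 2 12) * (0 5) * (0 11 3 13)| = |(0 8 2 12 5 11 3 13)| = 8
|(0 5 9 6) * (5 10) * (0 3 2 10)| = |(2 10 5 9 6 3)| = 6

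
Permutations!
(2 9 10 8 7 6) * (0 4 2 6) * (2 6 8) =[4, 1, 9, 3, 6, 5, 8, 0, 7, 10, 2] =(0 4 6 8 7)(2 9 10)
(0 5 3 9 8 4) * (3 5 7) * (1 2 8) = [7, 2, 8, 9, 0, 5, 6, 3, 4, 1] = (0 7 3 9 1 2 8 4)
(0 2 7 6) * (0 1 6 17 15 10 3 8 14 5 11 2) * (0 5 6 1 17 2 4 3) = [5, 1, 7, 8, 3, 11, 17, 2, 14, 9, 0, 4, 12, 13, 6, 10, 16, 15] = (0 5 11 4 3 8 14 6 17 15 10)(2 7)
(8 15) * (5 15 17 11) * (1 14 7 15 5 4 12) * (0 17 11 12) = (0 17 12 1 14 7 15 8 11 4) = [17, 14, 2, 3, 0, 5, 6, 15, 11, 9, 10, 4, 1, 13, 7, 8, 16, 12]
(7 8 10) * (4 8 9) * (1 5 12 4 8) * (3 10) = (1 5 12 4)(3 10 7 9 8) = [0, 5, 2, 10, 1, 12, 6, 9, 3, 8, 7, 11, 4]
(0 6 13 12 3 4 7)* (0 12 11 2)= (0 6 13 11 2)(3 4 7 12)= [6, 1, 0, 4, 7, 5, 13, 12, 8, 9, 10, 2, 3, 11]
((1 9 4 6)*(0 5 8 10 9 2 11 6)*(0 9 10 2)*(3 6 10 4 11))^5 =((0 5 8 2 3 6 1)(4 9 11 10))^5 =(0 6 2 5 1 3 8)(4 9 11 10)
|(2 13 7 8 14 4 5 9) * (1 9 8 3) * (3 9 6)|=12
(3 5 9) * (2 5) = (2 5 9 3) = [0, 1, 5, 2, 4, 9, 6, 7, 8, 3]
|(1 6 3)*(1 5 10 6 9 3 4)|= 7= |(1 9 3 5 10 6 4)|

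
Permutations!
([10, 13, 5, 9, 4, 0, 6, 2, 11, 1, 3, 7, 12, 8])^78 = [10, 13, 5, 9, 4, 0, 6, 2, 11, 1, 3, 7, 12, 8]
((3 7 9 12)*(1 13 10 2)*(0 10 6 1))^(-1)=((0 10 2)(1 13 6)(3 7 9 12))^(-1)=(0 2 10)(1 6 13)(3 12 9 7)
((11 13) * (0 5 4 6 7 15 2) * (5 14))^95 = ((0 14 5 4 6 7 15 2)(11 13))^95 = (0 2 15 7 6 4 5 14)(11 13)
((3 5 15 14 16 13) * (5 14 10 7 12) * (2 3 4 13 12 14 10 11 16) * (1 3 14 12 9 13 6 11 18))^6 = (1 15 12 10)(3 18 5 7)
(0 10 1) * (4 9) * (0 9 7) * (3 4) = (0 10 1 9 3 4 7) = [10, 9, 2, 4, 7, 5, 6, 0, 8, 3, 1]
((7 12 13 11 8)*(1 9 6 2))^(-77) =((1 9 6 2)(7 12 13 11 8))^(-77) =(1 2 6 9)(7 11 12 8 13)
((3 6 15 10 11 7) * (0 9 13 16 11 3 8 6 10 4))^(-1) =(0 4 15 6 8 7 11 16 13 9)(3 10) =((0 9 13 16 11 7 8 6 15 4)(3 10))^(-1)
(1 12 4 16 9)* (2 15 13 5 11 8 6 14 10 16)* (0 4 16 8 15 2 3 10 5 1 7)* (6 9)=(0 4 3 10 8 9 7)(1 12 16 6 14 5 11 15 13)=[4, 12, 2, 10, 3, 11, 14, 0, 9, 7, 8, 15, 16, 1, 5, 13, 6]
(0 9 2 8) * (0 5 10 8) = [9, 1, 0, 3, 4, 10, 6, 7, 5, 2, 8] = (0 9 2)(5 10 8)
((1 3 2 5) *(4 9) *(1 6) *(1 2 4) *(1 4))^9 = (1 3)(4 9)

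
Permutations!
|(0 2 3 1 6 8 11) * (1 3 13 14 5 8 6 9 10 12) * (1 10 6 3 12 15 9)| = 42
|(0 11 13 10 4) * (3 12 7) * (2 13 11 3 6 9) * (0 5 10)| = |(0 3 12 7 6 9 2 13)(4 5 10)| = 24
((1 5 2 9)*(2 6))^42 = (1 6 9 5 2)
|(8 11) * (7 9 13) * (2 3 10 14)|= 12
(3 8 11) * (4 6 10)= (3 8 11)(4 6 10)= [0, 1, 2, 8, 6, 5, 10, 7, 11, 9, 4, 3]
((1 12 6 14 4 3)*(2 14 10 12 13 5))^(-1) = (1 3 4 14 2 5 13)(6 12 10)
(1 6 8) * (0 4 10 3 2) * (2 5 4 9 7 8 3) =(0 9 7 8 1 6 3 5 4 10 2) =[9, 6, 0, 5, 10, 4, 3, 8, 1, 7, 2]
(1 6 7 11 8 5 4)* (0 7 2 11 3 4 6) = (0 7 3 4 1)(2 11 8 5 6) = [7, 0, 11, 4, 1, 6, 2, 3, 5, 9, 10, 8]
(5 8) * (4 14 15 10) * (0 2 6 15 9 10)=(0 2 6 15)(4 14 9 10)(5 8)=[2, 1, 6, 3, 14, 8, 15, 7, 5, 10, 4, 11, 12, 13, 9, 0]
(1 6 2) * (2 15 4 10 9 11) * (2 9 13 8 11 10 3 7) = (1 6 15 4 3 7 2)(8 11 9 10 13) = [0, 6, 1, 7, 3, 5, 15, 2, 11, 10, 13, 9, 12, 8, 14, 4]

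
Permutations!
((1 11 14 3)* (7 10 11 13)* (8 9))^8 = (1 13 7 10 11 14 3)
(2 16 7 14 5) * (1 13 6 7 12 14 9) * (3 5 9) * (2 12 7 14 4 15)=[0, 13, 16, 5, 15, 12, 14, 3, 8, 1, 10, 11, 4, 6, 9, 2, 7]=(1 13 6 14 9)(2 16 7 3 5 12 4 15)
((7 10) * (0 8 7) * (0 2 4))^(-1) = ((0 8 7 10 2 4))^(-1) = (0 4 2 10 7 8)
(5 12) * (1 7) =[0, 7, 2, 3, 4, 12, 6, 1, 8, 9, 10, 11, 5] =(1 7)(5 12)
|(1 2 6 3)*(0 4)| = |(0 4)(1 2 6 3)| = 4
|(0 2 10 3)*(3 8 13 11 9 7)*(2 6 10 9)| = |(0 6 10 8 13 11 2 9 7 3)| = 10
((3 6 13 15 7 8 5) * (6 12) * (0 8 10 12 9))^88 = ((0 8 5 3 9)(6 13 15 7 10 12))^88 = (0 3 8 9 5)(6 10 15)(7 13 12)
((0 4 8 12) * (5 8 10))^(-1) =((0 4 10 5 8 12))^(-1) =(0 12 8 5 10 4)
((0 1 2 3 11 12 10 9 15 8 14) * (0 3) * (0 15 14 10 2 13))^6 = (2 3 10)(8 12 14)(9 15 11)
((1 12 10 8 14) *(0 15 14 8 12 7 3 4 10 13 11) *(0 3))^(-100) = ((0 15 14 1 7)(3 4 10 12 13 11))^(-100) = (15)(3 10 13)(4 12 11)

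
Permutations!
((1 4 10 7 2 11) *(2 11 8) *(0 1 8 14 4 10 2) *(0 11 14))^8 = ((0 1 10 7 14 4 2)(8 11))^8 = (0 1 10 7 14 4 2)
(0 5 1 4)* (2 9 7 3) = (0 5 1 4)(2 9 7 3) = [5, 4, 9, 2, 0, 1, 6, 3, 8, 7]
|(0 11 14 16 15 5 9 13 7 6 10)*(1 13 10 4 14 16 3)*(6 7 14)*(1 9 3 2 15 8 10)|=|(0 11 16 8 10)(1 13 14 2 15 5 3 9)(4 6)|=40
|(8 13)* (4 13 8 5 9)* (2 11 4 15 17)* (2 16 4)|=14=|(2 11)(4 13 5 9 15 17 16)|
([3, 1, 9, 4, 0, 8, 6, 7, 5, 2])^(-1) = [4, 1, 9, 0, 3, 8, 6, 7, 5, 2]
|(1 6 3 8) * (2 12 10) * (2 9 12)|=|(1 6 3 8)(9 12 10)|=12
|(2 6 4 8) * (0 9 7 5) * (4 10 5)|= 9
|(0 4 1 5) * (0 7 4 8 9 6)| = |(0 8 9 6)(1 5 7 4)| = 4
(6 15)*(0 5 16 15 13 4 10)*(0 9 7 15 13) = (0 5 16 13 4 10 9 7 15 6) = [5, 1, 2, 3, 10, 16, 0, 15, 8, 7, 9, 11, 12, 4, 14, 6, 13]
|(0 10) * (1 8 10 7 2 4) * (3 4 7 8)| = 6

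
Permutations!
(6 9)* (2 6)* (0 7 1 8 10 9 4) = [7, 8, 6, 3, 0, 5, 4, 1, 10, 2, 9] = (0 7 1 8 10 9 2 6 4)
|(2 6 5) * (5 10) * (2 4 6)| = |(4 6 10 5)| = 4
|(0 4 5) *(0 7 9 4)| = 4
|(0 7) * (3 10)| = 2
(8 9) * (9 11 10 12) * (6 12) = (6 12 9 8 11 10) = [0, 1, 2, 3, 4, 5, 12, 7, 11, 8, 6, 10, 9]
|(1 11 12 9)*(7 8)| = |(1 11 12 9)(7 8)| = 4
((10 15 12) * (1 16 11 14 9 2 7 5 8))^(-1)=(1 8 5 7 2 9 14 11 16)(10 12 15)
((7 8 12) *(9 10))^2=((7 8 12)(9 10))^2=(7 12 8)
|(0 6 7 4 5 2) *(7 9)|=7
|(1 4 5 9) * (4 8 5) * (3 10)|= 4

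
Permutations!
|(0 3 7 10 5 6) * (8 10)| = |(0 3 7 8 10 5 6)| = 7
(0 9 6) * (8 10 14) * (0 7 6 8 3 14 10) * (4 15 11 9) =[4, 1, 2, 14, 15, 5, 7, 6, 0, 8, 10, 9, 12, 13, 3, 11] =(0 4 15 11 9 8)(3 14)(6 7)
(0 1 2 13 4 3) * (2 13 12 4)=[1, 13, 12, 0, 3, 5, 6, 7, 8, 9, 10, 11, 4, 2]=(0 1 13 2 12 4 3)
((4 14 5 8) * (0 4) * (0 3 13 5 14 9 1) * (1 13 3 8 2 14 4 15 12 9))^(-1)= ((0 15 12 9 13 5 2 14 4 1))^(-1)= (0 1 4 14 2 5 13 9 12 15)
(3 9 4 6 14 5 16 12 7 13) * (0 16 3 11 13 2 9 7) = (0 16 12)(2 9 4 6 14 5 3 7)(11 13) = [16, 1, 9, 7, 6, 3, 14, 2, 8, 4, 10, 13, 0, 11, 5, 15, 12]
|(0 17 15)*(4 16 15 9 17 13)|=|(0 13 4 16 15)(9 17)|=10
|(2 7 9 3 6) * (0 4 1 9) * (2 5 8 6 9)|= 30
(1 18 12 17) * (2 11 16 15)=(1 18 12 17)(2 11 16 15)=[0, 18, 11, 3, 4, 5, 6, 7, 8, 9, 10, 16, 17, 13, 14, 2, 15, 1, 12]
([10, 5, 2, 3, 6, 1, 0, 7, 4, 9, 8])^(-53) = (0 8 6 10 4)(1 5)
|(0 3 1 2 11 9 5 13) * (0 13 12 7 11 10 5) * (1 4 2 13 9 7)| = |(0 3 4 2 10 5 12 1 13 9)(7 11)| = 10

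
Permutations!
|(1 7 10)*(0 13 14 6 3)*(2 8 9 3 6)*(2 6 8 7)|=28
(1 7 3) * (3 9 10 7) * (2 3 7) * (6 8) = (1 7 9 10 2 3)(6 8) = [0, 7, 3, 1, 4, 5, 8, 9, 6, 10, 2]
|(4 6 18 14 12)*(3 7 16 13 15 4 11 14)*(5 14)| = 8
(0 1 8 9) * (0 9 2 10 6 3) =(0 1 8 2 10 6 3) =[1, 8, 10, 0, 4, 5, 3, 7, 2, 9, 6]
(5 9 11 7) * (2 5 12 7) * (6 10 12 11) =(2 5 9 6 10 12 7 11) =[0, 1, 5, 3, 4, 9, 10, 11, 8, 6, 12, 2, 7]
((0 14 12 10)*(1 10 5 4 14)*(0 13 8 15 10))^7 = (0 1)(4 5 12 14)(8 13 10 15)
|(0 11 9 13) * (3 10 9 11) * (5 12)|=10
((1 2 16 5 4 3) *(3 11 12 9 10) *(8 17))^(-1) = (1 3 10 9 12 11 4 5 16 2)(8 17)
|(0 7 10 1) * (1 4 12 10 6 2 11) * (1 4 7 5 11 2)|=9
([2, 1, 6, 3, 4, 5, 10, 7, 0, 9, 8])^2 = [6, 1, 10, 3, 4, 5, 8, 7, 2, 9, 0]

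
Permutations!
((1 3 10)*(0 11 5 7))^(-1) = ((0 11 5 7)(1 3 10))^(-1) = (0 7 5 11)(1 10 3)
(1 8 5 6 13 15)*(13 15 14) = [0, 8, 2, 3, 4, 6, 15, 7, 5, 9, 10, 11, 12, 14, 13, 1] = (1 8 5 6 15)(13 14)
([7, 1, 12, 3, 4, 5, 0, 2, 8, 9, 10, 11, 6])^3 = (0 12 7 6 2)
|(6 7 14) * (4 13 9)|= 3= |(4 13 9)(6 7 14)|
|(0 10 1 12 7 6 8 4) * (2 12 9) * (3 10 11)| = |(0 11 3 10 1 9 2 12 7 6 8 4)| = 12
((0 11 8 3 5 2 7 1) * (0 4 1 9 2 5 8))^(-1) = (0 11)(1 4)(2 9 7)(3 8)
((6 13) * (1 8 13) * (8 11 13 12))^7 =(1 6 13 11)(8 12)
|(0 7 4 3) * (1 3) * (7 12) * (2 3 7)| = |(0 12 2 3)(1 7 4)| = 12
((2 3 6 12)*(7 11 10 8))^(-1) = ((2 3 6 12)(7 11 10 8))^(-1) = (2 12 6 3)(7 8 10 11)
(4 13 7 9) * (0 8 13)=(0 8 13 7 9 4)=[8, 1, 2, 3, 0, 5, 6, 9, 13, 4, 10, 11, 12, 7]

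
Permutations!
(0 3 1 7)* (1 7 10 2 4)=(0 3 7)(1 10 2 4)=[3, 10, 4, 7, 1, 5, 6, 0, 8, 9, 2]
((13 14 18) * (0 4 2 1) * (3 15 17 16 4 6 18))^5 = ((0 6 18 13 14 3 15 17 16 4 2 1))^5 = (0 3 2 13 16 6 15 1 14 4 18 17)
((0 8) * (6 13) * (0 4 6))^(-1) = (0 13 6 4 8) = ((0 8 4 6 13))^(-1)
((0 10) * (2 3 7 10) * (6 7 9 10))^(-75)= ((0 2 3 9 10)(6 7))^(-75)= (10)(6 7)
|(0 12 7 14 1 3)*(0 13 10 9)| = |(0 12 7 14 1 3 13 10 9)| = 9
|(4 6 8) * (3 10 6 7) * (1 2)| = 6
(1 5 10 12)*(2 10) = [0, 5, 10, 3, 4, 2, 6, 7, 8, 9, 12, 11, 1] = (1 5 2 10 12)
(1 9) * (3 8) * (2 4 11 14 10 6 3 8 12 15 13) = [0, 9, 4, 12, 11, 5, 3, 7, 8, 1, 6, 14, 15, 2, 10, 13] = (1 9)(2 4 11 14 10 6 3 12 15 13)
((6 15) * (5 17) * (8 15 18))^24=((5 17)(6 18 8 15))^24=(18)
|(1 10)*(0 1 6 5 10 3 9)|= |(0 1 3 9)(5 10 6)|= 12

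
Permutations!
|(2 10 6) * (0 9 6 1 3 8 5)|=|(0 9 6 2 10 1 3 8 5)|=9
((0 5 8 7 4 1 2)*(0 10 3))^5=(0 1 5 2 8 10 7 3 4)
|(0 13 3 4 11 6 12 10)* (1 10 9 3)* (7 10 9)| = 11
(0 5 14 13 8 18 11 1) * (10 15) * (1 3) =(0 5 14 13 8 18 11 3 1)(10 15) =[5, 0, 2, 1, 4, 14, 6, 7, 18, 9, 15, 3, 12, 8, 13, 10, 16, 17, 11]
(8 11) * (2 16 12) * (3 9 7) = (2 16 12)(3 9 7)(8 11) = [0, 1, 16, 9, 4, 5, 6, 3, 11, 7, 10, 8, 2, 13, 14, 15, 12]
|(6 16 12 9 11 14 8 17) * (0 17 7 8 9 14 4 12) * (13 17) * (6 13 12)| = 8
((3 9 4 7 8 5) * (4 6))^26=(3 8 4 9 5 7 6)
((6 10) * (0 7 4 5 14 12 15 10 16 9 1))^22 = ((0 7 4 5 14 12 15 10 6 16 9 1))^22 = (0 9 6 15 14 4)(1 16 10 12 5 7)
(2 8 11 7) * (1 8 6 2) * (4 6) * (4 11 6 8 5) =(1 5 4 8 6 2 11 7) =[0, 5, 11, 3, 8, 4, 2, 1, 6, 9, 10, 7]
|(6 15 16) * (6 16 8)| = |(16)(6 15 8)| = 3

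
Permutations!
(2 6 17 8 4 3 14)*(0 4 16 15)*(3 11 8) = [4, 1, 6, 14, 11, 5, 17, 7, 16, 9, 10, 8, 12, 13, 2, 0, 15, 3] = (0 4 11 8 16 15)(2 6 17 3 14)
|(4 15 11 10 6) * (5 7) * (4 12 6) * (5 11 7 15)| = 6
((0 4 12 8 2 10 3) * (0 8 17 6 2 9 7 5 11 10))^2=((0 4 12 17 6 2)(3 8 9 7 5 11 10))^2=(0 12 6)(2 4 17)(3 9 5 10 8 7 11)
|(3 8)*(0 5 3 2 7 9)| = 7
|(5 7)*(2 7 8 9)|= |(2 7 5 8 9)|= 5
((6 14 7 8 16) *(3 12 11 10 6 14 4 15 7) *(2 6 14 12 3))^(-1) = (2 14 10 11 12 16 8 7 15 4 6)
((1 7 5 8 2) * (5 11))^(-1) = (1 2 8 5 11 7)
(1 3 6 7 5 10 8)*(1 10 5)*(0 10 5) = [10, 3, 2, 6, 4, 0, 7, 1, 5, 9, 8] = (0 10 8 5)(1 3 6 7)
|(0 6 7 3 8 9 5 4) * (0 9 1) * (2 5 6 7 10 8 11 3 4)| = 8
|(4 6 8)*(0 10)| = |(0 10)(4 6 8)| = 6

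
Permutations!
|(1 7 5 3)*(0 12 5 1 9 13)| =6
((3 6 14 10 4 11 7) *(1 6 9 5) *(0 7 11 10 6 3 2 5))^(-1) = ((0 7 2 5 1 3 9)(4 10)(6 14))^(-1) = (0 9 3 1 5 2 7)(4 10)(6 14)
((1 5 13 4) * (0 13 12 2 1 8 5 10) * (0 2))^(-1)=(0 12 5 8 4 13)(1 2 10)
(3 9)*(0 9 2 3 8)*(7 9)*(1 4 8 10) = (0 7 9 10 1 4 8)(2 3) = [7, 4, 3, 2, 8, 5, 6, 9, 0, 10, 1]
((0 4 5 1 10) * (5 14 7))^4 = ((0 4 14 7 5 1 10))^4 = (0 5 4 1 14 10 7)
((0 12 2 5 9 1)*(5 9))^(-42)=((0 12 2 9 1))^(-42)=(0 9 12 1 2)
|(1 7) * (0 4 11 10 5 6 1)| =8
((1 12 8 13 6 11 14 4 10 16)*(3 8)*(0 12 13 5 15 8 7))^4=((0 12 3 7)(1 13 6 11 14 4 10 16)(5 15 8))^4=(1 14)(4 13)(5 15 8)(6 10)(11 16)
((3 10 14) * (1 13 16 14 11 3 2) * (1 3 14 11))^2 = ((1 13 16 11 14 2 3 10))^2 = (1 16 14 3)(2 10 13 11)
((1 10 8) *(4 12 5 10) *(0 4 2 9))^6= ((0 4 12 5 10 8 1 2 9))^6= (0 1 5)(2 10 4)(8 12 9)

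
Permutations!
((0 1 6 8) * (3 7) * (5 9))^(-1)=(0 8 6 1)(3 7)(5 9)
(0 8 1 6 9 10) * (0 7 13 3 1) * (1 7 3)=(0 8)(1 6 9 10 3 7 13)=[8, 6, 2, 7, 4, 5, 9, 13, 0, 10, 3, 11, 12, 1]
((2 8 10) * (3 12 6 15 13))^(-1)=(2 10 8)(3 13 15 6 12)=((2 8 10)(3 12 6 15 13))^(-1)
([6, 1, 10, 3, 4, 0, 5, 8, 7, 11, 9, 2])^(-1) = [5, 1, 11, 3, 4, 6, 0, 8, 7, 10, 2, 9]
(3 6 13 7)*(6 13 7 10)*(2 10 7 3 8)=(2 10 6 3 13 7 8)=[0, 1, 10, 13, 4, 5, 3, 8, 2, 9, 6, 11, 12, 7]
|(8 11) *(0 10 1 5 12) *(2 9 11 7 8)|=|(0 10 1 5 12)(2 9 11)(7 8)|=30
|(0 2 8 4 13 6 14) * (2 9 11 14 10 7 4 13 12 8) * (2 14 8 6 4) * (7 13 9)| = |(0 7 2 14)(4 12 6 10 13)(8 9 11)| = 60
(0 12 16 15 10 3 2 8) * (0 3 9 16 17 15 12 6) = (0 6)(2 8 3)(9 16 12 17 15 10) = [6, 1, 8, 2, 4, 5, 0, 7, 3, 16, 9, 11, 17, 13, 14, 10, 12, 15]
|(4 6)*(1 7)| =2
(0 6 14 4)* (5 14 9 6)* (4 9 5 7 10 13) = [7, 1, 2, 3, 0, 14, 5, 10, 8, 6, 13, 11, 12, 4, 9] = (0 7 10 13 4)(5 14 9 6)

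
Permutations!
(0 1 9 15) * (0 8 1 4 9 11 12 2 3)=[4, 11, 3, 0, 9, 5, 6, 7, 1, 15, 10, 12, 2, 13, 14, 8]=(0 4 9 15 8 1 11 12 2 3)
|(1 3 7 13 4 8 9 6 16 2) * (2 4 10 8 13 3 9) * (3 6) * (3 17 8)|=|(1 9 17 8 2)(3 7 6 16 4 13 10)|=35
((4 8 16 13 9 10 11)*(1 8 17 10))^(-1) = ((1 8 16 13 9)(4 17 10 11))^(-1) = (1 9 13 16 8)(4 11 10 17)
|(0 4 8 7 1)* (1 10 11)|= |(0 4 8 7 10 11 1)|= 7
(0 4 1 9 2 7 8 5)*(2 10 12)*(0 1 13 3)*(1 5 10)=(0 4 13 3)(1 9)(2 7 8 10 12)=[4, 9, 7, 0, 13, 5, 6, 8, 10, 1, 12, 11, 2, 3]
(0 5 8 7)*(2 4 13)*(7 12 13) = (0 5 8 12 13 2 4 7) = [5, 1, 4, 3, 7, 8, 6, 0, 12, 9, 10, 11, 13, 2]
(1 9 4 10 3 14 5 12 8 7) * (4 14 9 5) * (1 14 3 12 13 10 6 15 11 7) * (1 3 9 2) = (1 5 13 10 12 8 3 2)(4 6 15 11 7 14) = [0, 5, 1, 2, 6, 13, 15, 14, 3, 9, 12, 7, 8, 10, 4, 11]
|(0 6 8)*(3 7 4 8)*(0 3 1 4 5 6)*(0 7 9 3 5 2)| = 30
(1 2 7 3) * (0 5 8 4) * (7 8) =[5, 2, 8, 1, 0, 7, 6, 3, 4] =(0 5 7 3 1 2 8 4)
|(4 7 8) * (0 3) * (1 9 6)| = |(0 3)(1 9 6)(4 7 8)| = 6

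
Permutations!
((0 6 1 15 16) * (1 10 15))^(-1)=((0 6 10 15 16))^(-1)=(0 16 15 10 6)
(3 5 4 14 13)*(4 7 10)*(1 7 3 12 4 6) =[0, 7, 2, 5, 14, 3, 1, 10, 8, 9, 6, 11, 4, 12, 13] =(1 7 10 6)(3 5)(4 14 13 12)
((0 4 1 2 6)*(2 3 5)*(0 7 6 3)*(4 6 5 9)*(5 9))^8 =((0 6 7 9 4 1)(2 3 5))^8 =(0 7 4)(1 6 9)(2 5 3)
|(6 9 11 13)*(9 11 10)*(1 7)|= |(1 7)(6 11 13)(9 10)|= 6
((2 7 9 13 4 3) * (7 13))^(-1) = (2 3 4 13)(7 9)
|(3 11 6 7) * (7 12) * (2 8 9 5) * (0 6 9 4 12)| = 18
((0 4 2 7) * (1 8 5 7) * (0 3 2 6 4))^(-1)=((1 8 5 7 3 2)(4 6))^(-1)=(1 2 3 7 5 8)(4 6)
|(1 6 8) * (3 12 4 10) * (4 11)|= 15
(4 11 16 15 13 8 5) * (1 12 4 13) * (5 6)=[0, 12, 2, 3, 11, 13, 5, 7, 6, 9, 10, 16, 4, 8, 14, 1, 15]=(1 12 4 11 16 15)(5 13 8 6)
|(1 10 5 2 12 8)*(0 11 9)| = 6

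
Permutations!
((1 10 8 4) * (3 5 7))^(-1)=(1 4 8 10)(3 7 5)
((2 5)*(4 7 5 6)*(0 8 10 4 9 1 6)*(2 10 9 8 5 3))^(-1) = ((0 5 10 4 7 3 2)(1 6 8 9))^(-1) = (0 2 3 7 4 10 5)(1 9 8 6)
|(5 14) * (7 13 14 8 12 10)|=|(5 8 12 10 7 13 14)|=7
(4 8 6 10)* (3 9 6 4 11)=(3 9 6 10 11)(4 8)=[0, 1, 2, 9, 8, 5, 10, 7, 4, 6, 11, 3]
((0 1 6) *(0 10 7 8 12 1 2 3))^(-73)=((0 2 3)(1 6 10 7 8 12))^(-73)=(0 3 2)(1 12 8 7 10 6)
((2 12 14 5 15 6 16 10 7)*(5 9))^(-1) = ((2 12 14 9 5 15 6 16 10 7))^(-1) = (2 7 10 16 6 15 5 9 14 12)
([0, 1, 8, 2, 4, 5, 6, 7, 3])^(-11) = [0, 1, 8, 2, 4, 5, 6, 7, 3]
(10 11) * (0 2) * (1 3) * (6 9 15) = [2, 3, 0, 1, 4, 5, 9, 7, 8, 15, 11, 10, 12, 13, 14, 6] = (0 2)(1 3)(6 9 15)(10 11)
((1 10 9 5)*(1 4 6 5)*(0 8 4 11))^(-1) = ((0 8 4 6 5 11)(1 10 9))^(-1) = (0 11 5 6 4 8)(1 9 10)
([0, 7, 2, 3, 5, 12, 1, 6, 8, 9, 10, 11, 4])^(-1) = (1 6 7)(4 12 5)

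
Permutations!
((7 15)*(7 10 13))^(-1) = ((7 15 10 13))^(-1) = (7 13 10 15)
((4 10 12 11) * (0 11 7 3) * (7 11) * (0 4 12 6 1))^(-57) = (0 1 6 10 4 3 7)(11 12)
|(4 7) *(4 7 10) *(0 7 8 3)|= 4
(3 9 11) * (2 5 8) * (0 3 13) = (0 3 9 11 13)(2 5 8) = [3, 1, 5, 9, 4, 8, 6, 7, 2, 11, 10, 13, 12, 0]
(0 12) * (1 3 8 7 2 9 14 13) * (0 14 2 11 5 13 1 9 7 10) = (0 12 14 1 3 8 10)(2 7 11 5 13 9) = [12, 3, 7, 8, 4, 13, 6, 11, 10, 2, 0, 5, 14, 9, 1]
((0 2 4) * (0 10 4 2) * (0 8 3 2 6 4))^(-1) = ((0 8 3 2 6 4 10))^(-1) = (0 10 4 6 2 3 8)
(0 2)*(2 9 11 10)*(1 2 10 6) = (0 9 11 6 1 2) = [9, 2, 0, 3, 4, 5, 1, 7, 8, 11, 10, 6]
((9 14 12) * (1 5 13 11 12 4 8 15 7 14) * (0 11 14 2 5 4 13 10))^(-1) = ((0 11 12 9 1 4 8 15 7 2 5 10)(13 14))^(-1) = (0 10 5 2 7 15 8 4 1 9 12 11)(13 14)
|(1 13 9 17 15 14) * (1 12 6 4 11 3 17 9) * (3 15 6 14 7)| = 14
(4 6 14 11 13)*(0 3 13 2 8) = (0 3 13 4 6 14 11 2 8) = [3, 1, 8, 13, 6, 5, 14, 7, 0, 9, 10, 2, 12, 4, 11]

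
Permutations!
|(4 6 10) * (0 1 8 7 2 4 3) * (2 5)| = 10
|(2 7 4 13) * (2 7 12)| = |(2 12)(4 13 7)| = 6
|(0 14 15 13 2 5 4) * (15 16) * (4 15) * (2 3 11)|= |(0 14 16 4)(2 5 15 13 3 11)|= 12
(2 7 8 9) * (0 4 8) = (0 4 8 9 2 7) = [4, 1, 7, 3, 8, 5, 6, 0, 9, 2]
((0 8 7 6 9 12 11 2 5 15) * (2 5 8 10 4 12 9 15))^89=(0 10 4 12 11 5 2 8 7 6 15)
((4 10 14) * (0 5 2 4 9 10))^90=(14)(0 2)(4 5)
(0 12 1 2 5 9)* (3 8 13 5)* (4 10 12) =(0 4 10 12 1 2 3 8 13 5 9) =[4, 2, 3, 8, 10, 9, 6, 7, 13, 0, 12, 11, 1, 5]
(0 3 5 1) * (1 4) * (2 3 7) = (0 7 2 3 5 4 1) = [7, 0, 3, 5, 1, 4, 6, 2]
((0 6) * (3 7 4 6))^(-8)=(0 7 6 3 4)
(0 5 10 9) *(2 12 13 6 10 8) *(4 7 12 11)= (0 5 8 2 11 4 7 12 13 6 10 9)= [5, 1, 11, 3, 7, 8, 10, 12, 2, 0, 9, 4, 13, 6]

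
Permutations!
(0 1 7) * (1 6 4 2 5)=(0 6 4 2 5 1 7)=[6, 7, 5, 3, 2, 1, 4, 0]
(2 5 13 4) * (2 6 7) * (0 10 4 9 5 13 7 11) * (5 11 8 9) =(0 10 4 6 8 9 11)(2 13 5 7) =[10, 1, 13, 3, 6, 7, 8, 2, 9, 11, 4, 0, 12, 5]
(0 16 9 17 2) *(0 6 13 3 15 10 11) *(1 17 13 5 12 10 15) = (0 16 9 13 3 1 17 2 6 5 12 10 11) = [16, 17, 6, 1, 4, 12, 5, 7, 8, 13, 11, 0, 10, 3, 14, 15, 9, 2]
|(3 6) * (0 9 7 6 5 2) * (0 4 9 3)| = 8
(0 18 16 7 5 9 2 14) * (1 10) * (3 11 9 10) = (0 18 16 7 5 10 1 3 11 9 2 14) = [18, 3, 14, 11, 4, 10, 6, 5, 8, 2, 1, 9, 12, 13, 0, 15, 7, 17, 16]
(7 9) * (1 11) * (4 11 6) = (1 6 4 11)(7 9) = [0, 6, 2, 3, 11, 5, 4, 9, 8, 7, 10, 1]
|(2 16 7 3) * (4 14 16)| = 6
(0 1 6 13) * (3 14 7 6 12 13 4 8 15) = (0 1 12 13)(3 14 7 6 4 8 15) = [1, 12, 2, 14, 8, 5, 4, 6, 15, 9, 10, 11, 13, 0, 7, 3]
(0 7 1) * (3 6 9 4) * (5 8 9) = (0 7 1)(3 6 5 8 9 4) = [7, 0, 2, 6, 3, 8, 5, 1, 9, 4]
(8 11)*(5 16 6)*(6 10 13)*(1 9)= (1 9)(5 16 10 13 6)(8 11)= [0, 9, 2, 3, 4, 16, 5, 7, 11, 1, 13, 8, 12, 6, 14, 15, 10]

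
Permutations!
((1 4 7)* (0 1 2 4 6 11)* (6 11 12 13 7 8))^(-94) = (0 11 1)(2 12 4 13 8 7 6)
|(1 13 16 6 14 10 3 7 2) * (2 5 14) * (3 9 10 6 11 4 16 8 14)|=6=|(1 13 8 14 6 2)(3 7 5)(4 16 11)(9 10)|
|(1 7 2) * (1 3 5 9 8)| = |(1 7 2 3 5 9 8)| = 7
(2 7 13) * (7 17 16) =(2 17 16 7 13) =[0, 1, 17, 3, 4, 5, 6, 13, 8, 9, 10, 11, 12, 2, 14, 15, 7, 16]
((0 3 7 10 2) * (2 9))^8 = (0 7 9)(2 3 10)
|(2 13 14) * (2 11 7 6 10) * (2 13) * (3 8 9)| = 6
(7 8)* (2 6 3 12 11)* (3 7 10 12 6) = (2 3 6 7 8 10 12 11) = [0, 1, 3, 6, 4, 5, 7, 8, 10, 9, 12, 2, 11]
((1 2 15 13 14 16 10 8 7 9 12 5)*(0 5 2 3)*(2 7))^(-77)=((0 5 1 3)(2 15 13 14 16 10 8)(7 9 12))^(-77)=(16)(0 3 1 5)(7 9 12)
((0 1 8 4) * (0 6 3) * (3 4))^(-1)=((0 1 8 3)(4 6))^(-1)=(0 3 8 1)(4 6)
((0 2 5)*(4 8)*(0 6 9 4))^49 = (9) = ((0 2 5 6 9 4 8))^49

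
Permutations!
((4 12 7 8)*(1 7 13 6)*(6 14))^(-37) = (1 4 14 7 12 6 8 13)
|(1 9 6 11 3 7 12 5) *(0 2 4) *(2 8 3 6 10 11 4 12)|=|(0 8 3 7 2 12 5 1 9 10 11 6 4)|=13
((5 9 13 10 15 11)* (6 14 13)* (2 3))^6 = (5 15 13 6)(9 11 10 14)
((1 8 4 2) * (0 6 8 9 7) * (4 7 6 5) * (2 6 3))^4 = ((0 5 4 6 8 7)(1 9 3 2))^4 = (9)(0 8 4)(5 7 6)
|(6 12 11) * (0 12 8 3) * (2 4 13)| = 6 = |(0 12 11 6 8 3)(2 4 13)|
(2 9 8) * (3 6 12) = [0, 1, 9, 6, 4, 5, 12, 7, 2, 8, 10, 11, 3] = (2 9 8)(3 6 12)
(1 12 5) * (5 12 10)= (12)(1 10 5)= [0, 10, 2, 3, 4, 1, 6, 7, 8, 9, 5, 11, 12]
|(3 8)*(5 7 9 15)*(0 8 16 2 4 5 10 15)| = |(0 8 3 16 2 4 5 7 9)(10 15)| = 18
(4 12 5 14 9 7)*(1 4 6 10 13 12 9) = [0, 4, 2, 3, 9, 14, 10, 6, 8, 7, 13, 11, 5, 12, 1] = (1 4 9 7 6 10 13 12 5 14)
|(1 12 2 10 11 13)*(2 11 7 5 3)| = |(1 12 11 13)(2 10 7 5 3)| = 20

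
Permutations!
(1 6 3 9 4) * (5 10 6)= (1 5 10 6 3 9 4)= [0, 5, 2, 9, 1, 10, 3, 7, 8, 4, 6]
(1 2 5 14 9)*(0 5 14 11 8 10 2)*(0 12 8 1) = (0 5 11 1 12 8 10 2 14 9) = [5, 12, 14, 3, 4, 11, 6, 7, 10, 0, 2, 1, 8, 13, 9]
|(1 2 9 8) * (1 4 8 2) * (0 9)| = 6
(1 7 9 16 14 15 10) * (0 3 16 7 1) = (0 3 16 14 15 10)(7 9) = [3, 1, 2, 16, 4, 5, 6, 9, 8, 7, 0, 11, 12, 13, 15, 10, 14]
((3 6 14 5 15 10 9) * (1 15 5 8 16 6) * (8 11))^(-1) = ((1 15 10 9 3)(6 14 11 8 16))^(-1) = (1 3 9 10 15)(6 16 8 11 14)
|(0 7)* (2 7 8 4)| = 5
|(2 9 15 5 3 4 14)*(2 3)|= |(2 9 15 5)(3 4 14)|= 12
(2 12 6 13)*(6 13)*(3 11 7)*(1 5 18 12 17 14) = (1 5 18 12 13 2 17 14)(3 11 7) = [0, 5, 17, 11, 4, 18, 6, 3, 8, 9, 10, 7, 13, 2, 1, 15, 16, 14, 12]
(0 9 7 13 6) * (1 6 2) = (0 9 7 13 2 1 6) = [9, 6, 1, 3, 4, 5, 0, 13, 8, 7, 10, 11, 12, 2]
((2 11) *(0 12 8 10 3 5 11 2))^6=((0 12 8 10 3 5 11))^6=(0 11 5 3 10 8 12)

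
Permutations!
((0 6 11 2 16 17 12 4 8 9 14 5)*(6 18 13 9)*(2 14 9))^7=((0 18 13 2 16 17 12 4 8 6 11 14 5))^7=(0 4 18 8 13 6 2 11 16 14 17 5 12)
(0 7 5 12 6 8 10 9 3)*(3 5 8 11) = (0 7 8 10 9 5 12 6 11 3) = [7, 1, 2, 0, 4, 12, 11, 8, 10, 5, 9, 3, 6]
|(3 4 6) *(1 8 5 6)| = 6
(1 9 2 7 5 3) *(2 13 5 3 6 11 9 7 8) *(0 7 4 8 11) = (0 7 3 1 4 8 2 11 9 13 5 6) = [7, 4, 11, 1, 8, 6, 0, 3, 2, 13, 10, 9, 12, 5]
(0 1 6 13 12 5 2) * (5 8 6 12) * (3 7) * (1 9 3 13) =(0 9 3 7 13 5 2)(1 12 8 6) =[9, 12, 0, 7, 4, 2, 1, 13, 6, 3, 10, 11, 8, 5]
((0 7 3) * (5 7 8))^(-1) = (0 3 7 5 8)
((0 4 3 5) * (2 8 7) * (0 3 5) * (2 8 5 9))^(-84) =((0 4 9 2 5 3)(7 8))^(-84) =(9)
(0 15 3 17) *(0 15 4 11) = (0 4 11)(3 17 15) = [4, 1, 2, 17, 11, 5, 6, 7, 8, 9, 10, 0, 12, 13, 14, 3, 16, 15]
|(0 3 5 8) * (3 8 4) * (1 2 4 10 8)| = 8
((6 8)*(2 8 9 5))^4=(2 5 9 6 8)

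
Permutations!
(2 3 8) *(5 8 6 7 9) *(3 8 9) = (2 8)(3 6 7)(5 9) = [0, 1, 8, 6, 4, 9, 7, 3, 2, 5]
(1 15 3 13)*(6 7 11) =(1 15 3 13)(6 7 11) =[0, 15, 2, 13, 4, 5, 7, 11, 8, 9, 10, 6, 12, 1, 14, 3]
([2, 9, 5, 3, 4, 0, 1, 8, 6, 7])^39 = [0, 6, 2, 3, 4, 5, 8, 9, 7, 1]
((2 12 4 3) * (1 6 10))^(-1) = (1 10 6)(2 3 4 12)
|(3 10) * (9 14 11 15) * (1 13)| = 4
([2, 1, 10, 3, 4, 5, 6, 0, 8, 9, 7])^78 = [10, 1, 7, 3, 4, 5, 6, 2, 8, 9, 0]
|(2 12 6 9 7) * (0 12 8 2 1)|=|(0 12 6 9 7 1)(2 8)|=6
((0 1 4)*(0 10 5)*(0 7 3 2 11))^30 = (0 10 3)(1 5 2)(4 7 11)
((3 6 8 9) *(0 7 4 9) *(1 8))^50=(0 4 3 1)(6 8 7 9)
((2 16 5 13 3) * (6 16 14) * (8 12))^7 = (16)(8 12)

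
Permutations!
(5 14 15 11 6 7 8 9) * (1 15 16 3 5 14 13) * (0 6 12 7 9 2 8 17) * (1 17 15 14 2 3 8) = (0 6 9 2 1 14 16 8 3 5 13 17)(7 15 11 12) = [6, 14, 1, 5, 4, 13, 9, 15, 3, 2, 10, 12, 7, 17, 16, 11, 8, 0]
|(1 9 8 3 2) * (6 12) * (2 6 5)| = |(1 9 8 3 6 12 5 2)| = 8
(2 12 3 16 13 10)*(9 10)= [0, 1, 12, 16, 4, 5, 6, 7, 8, 10, 2, 11, 3, 9, 14, 15, 13]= (2 12 3 16 13 9 10)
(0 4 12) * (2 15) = [4, 1, 15, 3, 12, 5, 6, 7, 8, 9, 10, 11, 0, 13, 14, 2] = (0 4 12)(2 15)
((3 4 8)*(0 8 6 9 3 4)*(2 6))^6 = ((0 8 4 2 6 9 3))^6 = (0 3 9 6 2 4 8)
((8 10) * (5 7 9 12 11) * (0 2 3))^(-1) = (0 3 2)(5 11 12 9 7)(8 10)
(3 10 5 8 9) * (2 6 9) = [0, 1, 6, 10, 4, 8, 9, 7, 2, 3, 5] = (2 6 9 3 10 5 8)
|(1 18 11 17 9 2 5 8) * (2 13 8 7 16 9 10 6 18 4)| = |(1 4 2 5 7 16 9 13 8)(6 18 11 17 10)| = 45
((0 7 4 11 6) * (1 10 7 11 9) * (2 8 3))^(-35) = ((0 11 6)(1 10 7 4 9)(2 8 3))^(-35) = (0 11 6)(2 8 3)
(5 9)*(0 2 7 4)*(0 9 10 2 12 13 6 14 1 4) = (0 12 13 6 14 1 4 9 5 10 2 7) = [12, 4, 7, 3, 9, 10, 14, 0, 8, 5, 2, 11, 13, 6, 1]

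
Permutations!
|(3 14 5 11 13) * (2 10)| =|(2 10)(3 14 5 11 13)| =10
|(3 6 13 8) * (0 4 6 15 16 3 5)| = |(0 4 6 13 8 5)(3 15 16)| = 6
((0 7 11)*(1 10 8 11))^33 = ((0 7 1 10 8 11))^33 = (0 10)(1 11)(7 8)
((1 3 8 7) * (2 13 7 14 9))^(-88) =(14)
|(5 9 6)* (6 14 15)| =|(5 9 14 15 6)| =5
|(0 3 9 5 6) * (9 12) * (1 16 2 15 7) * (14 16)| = 6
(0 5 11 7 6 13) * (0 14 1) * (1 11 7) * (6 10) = [5, 0, 2, 3, 4, 7, 13, 10, 8, 9, 6, 1, 12, 14, 11] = (0 5 7 10 6 13 14 11 1)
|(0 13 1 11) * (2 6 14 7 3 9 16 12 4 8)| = |(0 13 1 11)(2 6 14 7 3 9 16 12 4 8)| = 20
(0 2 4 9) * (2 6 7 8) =(0 6 7 8 2 4 9) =[6, 1, 4, 3, 9, 5, 7, 8, 2, 0]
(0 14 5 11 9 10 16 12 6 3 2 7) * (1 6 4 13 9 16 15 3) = (0 14 5 11 16 12 4 13 9 10 15 3 2 7)(1 6) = [14, 6, 7, 2, 13, 11, 1, 0, 8, 10, 15, 16, 4, 9, 5, 3, 12]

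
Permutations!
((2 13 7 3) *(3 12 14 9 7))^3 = (7 9 14 12)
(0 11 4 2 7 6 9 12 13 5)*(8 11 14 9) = (0 14 9 12 13 5)(2 7 6 8 11 4) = [14, 1, 7, 3, 2, 0, 8, 6, 11, 12, 10, 4, 13, 5, 9]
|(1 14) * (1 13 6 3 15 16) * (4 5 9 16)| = 10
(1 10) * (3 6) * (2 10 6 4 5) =(1 6 3 4 5 2 10) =[0, 6, 10, 4, 5, 2, 3, 7, 8, 9, 1]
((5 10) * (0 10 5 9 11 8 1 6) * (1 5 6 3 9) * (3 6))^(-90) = (11)(0 1)(6 10)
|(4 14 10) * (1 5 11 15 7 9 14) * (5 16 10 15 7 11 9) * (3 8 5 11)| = |(1 16 10 4)(3 8 5 9 14 15)(7 11)| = 12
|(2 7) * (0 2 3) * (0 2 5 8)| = 3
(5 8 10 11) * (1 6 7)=[0, 6, 2, 3, 4, 8, 7, 1, 10, 9, 11, 5]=(1 6 7)(5 8 10 11)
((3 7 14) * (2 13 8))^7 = ((2 13 8)(3 7 14))^7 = (2 13 8)(3 7 14)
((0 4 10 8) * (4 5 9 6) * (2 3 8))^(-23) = (0 4 8 6 3 9 2 5 10)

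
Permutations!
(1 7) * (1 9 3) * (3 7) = (1 3)(7 9) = [0, 3, 2, 1, 4, 5, 6, 9, 8, 7]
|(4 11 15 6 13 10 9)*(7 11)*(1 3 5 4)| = |(1 3 5 4 7 11 15 6 13 10 9)| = 11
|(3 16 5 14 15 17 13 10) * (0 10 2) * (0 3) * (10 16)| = |(0 16 5 14 15 17 13 2 3 10)| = 10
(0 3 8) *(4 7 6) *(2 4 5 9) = (0 3 8)(2 4 7 6 5 9) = [3, 1, 4, 8, 7, 9, 5, 6, 0, 2]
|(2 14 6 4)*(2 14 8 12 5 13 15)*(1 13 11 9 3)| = 30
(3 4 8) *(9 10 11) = (3 4 8)(9 10 11) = [0, 1, 2, 4, 8, 5, 6, 7, 3, 10, 11, 9]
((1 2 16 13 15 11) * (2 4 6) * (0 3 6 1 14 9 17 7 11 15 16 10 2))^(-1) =((0 3 6)(1 4)(2 10)(7 11 14 9 17)(13 16))^(-1) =(0 6 3)(1 4)(2 10)(7 17 9 14 11)(13 16)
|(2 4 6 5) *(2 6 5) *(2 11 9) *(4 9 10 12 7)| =14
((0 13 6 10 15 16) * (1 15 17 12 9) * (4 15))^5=(0 12 16 17 15 10 4 6 1 13 9)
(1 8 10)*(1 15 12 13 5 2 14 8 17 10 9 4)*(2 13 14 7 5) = (1 17 10 15 12 14 8 9 4)(2 7 5 13) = [0, 17, 7, 3, 1, 13, 6, 5, 9, 4, 15, 11, 14, 2, 8, 12, 16, 10]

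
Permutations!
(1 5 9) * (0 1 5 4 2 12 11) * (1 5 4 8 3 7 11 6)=(0 5 9 4 2 12 6 1 8 3 7 11)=[5, 8, 12, 7, 2, 9, 1, 11, 3, 4, 10, 0, 6]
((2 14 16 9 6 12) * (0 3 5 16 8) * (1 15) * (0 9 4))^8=(0 16 3 4 5)(2 8 6)(9 12 14)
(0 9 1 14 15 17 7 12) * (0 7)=[9, 14, 2, 3, 4, 5, 6, 12, 8, 1, 10, 11, 7, 13, 15, 17, 16, 0]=(0 9 1 14 15 17)(7 12)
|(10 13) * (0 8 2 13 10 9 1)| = 6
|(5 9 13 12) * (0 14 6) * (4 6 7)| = |(0 14 7 4 6)(5 9 13 12)| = 20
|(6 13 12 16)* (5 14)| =4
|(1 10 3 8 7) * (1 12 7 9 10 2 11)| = 12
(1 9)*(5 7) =(1 9)(5 7) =[0, 9, 2, 3, 4, 7, 6, 5, 8, 1]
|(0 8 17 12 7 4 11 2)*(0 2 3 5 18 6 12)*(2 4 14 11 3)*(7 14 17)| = 36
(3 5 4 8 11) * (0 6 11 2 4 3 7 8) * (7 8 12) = (0 6 11 8 2 4)(3 5)(7 12) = [6, 1, 4, 5, 0, 3, 11, 12, 2, 9, 10, 8, 7]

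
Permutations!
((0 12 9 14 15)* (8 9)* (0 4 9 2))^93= (0 12 8 2)(4 9 14 15)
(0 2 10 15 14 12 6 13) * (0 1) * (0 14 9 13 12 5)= (0 2 10 15 9 13 1 14 5)(6 12)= [2, 14, 10, 3, 4, 0, 12, 7, 8, 13, 15, 11, 6, 1, 5, 9]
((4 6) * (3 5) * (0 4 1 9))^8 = (0 1 4 9 6)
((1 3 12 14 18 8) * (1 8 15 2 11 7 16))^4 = ((1 3 12 14 18 15 2 11 7 16))^4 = (1 18 7 12 2)(3 15 16 14 11)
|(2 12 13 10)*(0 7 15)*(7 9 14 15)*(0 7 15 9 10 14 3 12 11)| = 20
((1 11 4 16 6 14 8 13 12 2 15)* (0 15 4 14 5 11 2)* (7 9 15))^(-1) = (0 12 13 8 14 11 5 6 16 4 2 1 15 9 7)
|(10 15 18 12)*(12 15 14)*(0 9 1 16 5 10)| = |(0 9 1 16 5 10 14 12)(15 18)| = 8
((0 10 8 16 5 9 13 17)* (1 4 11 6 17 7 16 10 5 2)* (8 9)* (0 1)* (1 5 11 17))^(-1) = (0 2 16 7 13 9 10 8 5 17 4 1 6 11)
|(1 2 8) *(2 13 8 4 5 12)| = |(1 13 8)(2 4 5 12)| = 12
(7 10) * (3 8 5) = (3 8 5)(7 10) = [0, 1, 2, 8, 4, 3, 6, 10, 5, 9, 7]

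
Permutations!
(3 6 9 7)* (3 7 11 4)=(3 6 9 11 4)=[0, 1, 2, 6, 3, 5, 9, 7, 8, 11, 10, 4]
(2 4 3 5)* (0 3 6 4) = (0 3 5 2)(4 6) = [3, 1, 0, 5, 6, 2, 4]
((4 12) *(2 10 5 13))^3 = (2 13 5 10)(4 12)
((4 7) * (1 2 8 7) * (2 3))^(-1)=((1 3 2 8 7 4))^(-1)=(1 4 7 8 2 3)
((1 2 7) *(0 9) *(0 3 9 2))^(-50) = (9)(0 7)(1 2)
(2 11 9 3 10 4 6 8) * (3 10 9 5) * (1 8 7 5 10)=(1 8 2 11 10 4 6 7 5 3 9)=[0, 8, 11, 9, 6, 3, 7, 5, 2, 1, 4, 10]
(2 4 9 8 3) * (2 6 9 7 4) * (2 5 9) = (2 5 9 8 3 6)(4 7) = [0, 1, 5, 6, 7, 9, 2, 4, 3, 8]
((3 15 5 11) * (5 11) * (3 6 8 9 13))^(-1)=(3 13 9 8 6 11 15)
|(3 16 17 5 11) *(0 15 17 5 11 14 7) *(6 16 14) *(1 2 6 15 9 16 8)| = 20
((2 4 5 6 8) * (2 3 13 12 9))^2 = ((2 4 5 6 8 3 13 12 9))^2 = (2 5 8 13 9 4 6 3 12)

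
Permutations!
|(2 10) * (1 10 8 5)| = 5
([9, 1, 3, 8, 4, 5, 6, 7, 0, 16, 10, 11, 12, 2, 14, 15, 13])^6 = [8, 1, 13, 2, 4, 5, 6, 7, 3, 0, 10, 11, 12, 16, 14, 15, 9]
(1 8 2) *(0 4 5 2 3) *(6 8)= (0 4 5 2 1 6 8 3)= [4, 6, 1, 0, 5, 2, 8, 7, 3]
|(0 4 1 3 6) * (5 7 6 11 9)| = 9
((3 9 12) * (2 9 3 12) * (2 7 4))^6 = ((12)(2 9 7 4))^6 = (12)(2 7)(4 9)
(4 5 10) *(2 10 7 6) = (2 10 4 5 7 6) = [0, 1, 10, 3, 5, 7, 2, 6, 8, 9, 4]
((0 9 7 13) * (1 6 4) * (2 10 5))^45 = (0 9 7 13)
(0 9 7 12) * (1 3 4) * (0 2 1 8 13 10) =[9, 3, 1, 4, 8, 5, 6, 12, 13, 7, 0, 11, 2, 10] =(0 9 7 12 2 1 3 4 8 13 10)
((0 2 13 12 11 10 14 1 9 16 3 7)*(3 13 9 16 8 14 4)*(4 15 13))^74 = (0 14 3 9 16)(1 7 8 4 2)(10 11 12 13 15)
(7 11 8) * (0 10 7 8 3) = [10, 1, 2, 0, 4, 5, 6, 11, 8, 9, 7, 3] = (0 10 7 11 3)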